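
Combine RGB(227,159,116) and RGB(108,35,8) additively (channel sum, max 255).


Additive: each channel = min(255, C₁+C₂)
R: 227+108 = 335 → 255
G: 159+35 = 194 → 194
B: 116+8 = 124 → 124
= RGB(255, 194, 124)


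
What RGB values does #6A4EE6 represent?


6A → 106 (R)
4E → 78 (G)
E6 → 230 (B)
= RGB(106, 78, 230)


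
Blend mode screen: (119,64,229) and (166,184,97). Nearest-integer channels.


Screen: C = 255 - (255-A)×(255-B)/255, rounded to nearest integer
R: 255 - (255-119)×(255-166)/255 = 255 - 12104/255 ≈ 255 - 47.467 = 207.533 → 208
G: 255 - (255-64)×(255-184)/255 = 255 - 13561/255 ≈ 255 - 53.180 = 201.820 → 202
B: 255 - (255-229)×(255-97)/255 = 255 - 4108/255 ≈ 255 - 16.110 = 238.890 → 239
= RGB(208, 202, 239)


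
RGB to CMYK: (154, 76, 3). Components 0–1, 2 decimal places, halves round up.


R'=154/255≈0.6039, G'=76/255≈0.2980, B'=3/255≈0.0118
K = 1 - max(R',G',B') = 1 - 154/255 = 101/255 = 0.39607… → 0.40
(1-R'-K)/(1-K) simplifies to (max-R)/max with max = 154:
C = (154-154)/154 = 0/154 = 0 → 0.00
M = (154-76)/154 = 78/154 = 0.50649… → 0.51
Y = (154-3)/154 = 151/154 = 0.98051… → 0.98
= CMYK(0.00, 0.51, 0.98, 0.40)


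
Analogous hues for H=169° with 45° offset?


Base hue: 169°
Left analog: (169 - 45) mod 360 = 124°
Right analog: (169 + 45) mod 360 = 214°
Analogous hues = 124° and 214°


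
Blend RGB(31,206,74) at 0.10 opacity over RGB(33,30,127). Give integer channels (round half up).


C = α×F + (1-α)×B, with 1-α = 0.90
R: 0.10×31 + 0.90×33 = 3.10 + 29.70 = 32.80 → 33
G: 0.10×206 + 0.90×30 = 20.60 + 27.00 = 47.60 → 48
B: 0.10×74 + 0.90×127 = 7.40 + 114.30 = 121.70 → 122
= RGB(33, 48, 122)


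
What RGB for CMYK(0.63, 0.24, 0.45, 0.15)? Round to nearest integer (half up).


R = 255 × (1-C) × (1-K) = 255 × 0.37 × 0.85 = 80.1975 → 80
G = 255 × (1-M) × (1-K) = 255 × 0.76 × 0.85 = 164.73 → 165
B = 255 × (1-Y) × (1-K) = 255 × 0.55 × 0.85 = 119.2125 → 119
= RGB(80, 165, 119)


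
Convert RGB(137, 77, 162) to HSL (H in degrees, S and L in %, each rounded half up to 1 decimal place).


Normalize: R'=137/255≈0.5373, G'=77/255≈0.3020, B'=162/255≈0.6353
Max=162/255, Min=77/255, Δ=Max-Min=85/255
L = (Max+Min)/2 = (162+77)/510 = 239/510 = 0.46862… → L = 46.9%
L ≤ 0.5 → S = Δ/(Max+Min) = 85/(162+77) = 85/239 = 0.35564… → S = 35.6%
(the 1/255 factors cancel in S and H, so raw channel differences can be used)
Max is B' → H = 60 × ((R-G)/Δ + 4) = 60 × ((137-77)/85 + 4)
  60/85 + 4 = 0.7058… + 4 = 4.7058…
  H = 60 × 4.7058… = 282.352…° → H = 282.4°
= HSL(282.4°, 35.6%, 46.9%)


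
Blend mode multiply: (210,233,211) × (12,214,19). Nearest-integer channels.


Multiply: C = A×B/255, rounded to nearest integer
R: 210×12/255 = 2520/255 ≈ 9.882 → 10
G: 233×214/255 = 49862/255 ≈ 195.537 → 196
B: 211×19/255 = 4009/255 ≈ 15.722 → 16
= RGB(10, 196, 16)


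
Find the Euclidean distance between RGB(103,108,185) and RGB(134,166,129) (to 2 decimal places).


d = √[(R₁-R₂)² + (G₁-G₂)² + (B₁-B₂)²]
d = √[(103-134)² + (108-166)² + (185-129)²]
d = √[961 + 3364 + 3136]
d = √7461
d ≈ 86.38


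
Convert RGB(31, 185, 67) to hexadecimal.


R = 31 → 1F (hex)
G = 185 → B9 (hex)
B = 67 → 43 (hex)
Hex = #1FB943


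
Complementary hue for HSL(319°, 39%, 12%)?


Complement = opposite side of color wheel = hue + 180°
H' = (319 + 180) mod 360 = 139°
S and L unchanged.
= HSL(139°, 39%, 12%)


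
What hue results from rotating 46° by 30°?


New hue = (H + rotation) mod 360
New hue = (46 + 30) mod 360
= 76 mod 360
= 76°


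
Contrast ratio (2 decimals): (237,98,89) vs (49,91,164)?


Linearize each sRGB channel c=v/255: c/12.92 if c ≤ 0.04045 else ((c+0.055)/1.055)^2.4
L = 0.2126×R_lin + 0.7152×G_lin + 0.0722×B_lin
Color 1 (237,98,89):
  R=237: 237/255≈0.9294 > 0.04045 → ((0.9294+0.055)/1.055)^2.4 ≈ 0.84687
  G=98: 98/255≈0.3843 > 0.04045 → ((0.3843+0.055)/1.055)^2.4 ≈ 0.12214
  B=89: 89/255≈0.3490 > 0.04045 → ((0.3490+0.055)/1.055)^2.4 ≈ 0.09990
  L1 = 0.2126×0.84687 + 0.7152×0.12214 + 0.0722×0.09990 ≈ 0.27461
Color 2 (49,91,164):
  R=49: 49/255≈0.1922 > 0.04045 → ((0.1922+0.055)/1.055)^2.4 ≈ 0.03071
  G=91: 91/255≈0.3569 > 0.04045 → ((0.3569+0.055)/1.055)^2.4 ≈ 0.10462
  B=164: 164/255≈0.6431 > 0.04045 → ((0.6431+0.055)/1.055)^2.4 ≈ 0.37124
  L2 = 0.2126×0.03071 + 0.7152×0.10462 + 0.0722×0.37124 ≈ 0.10815
Lighter = 0.27461, Darker = 0.10815
Ratio = (L_lighter + 0.05) / (L_darker + 0.05)
Ratio = (0.27461 + 0.05) / (0.10815 + 0.05) = 0.32461 / 0.15815 ≈ 2.0525
Ratio ≈ 2.05:1


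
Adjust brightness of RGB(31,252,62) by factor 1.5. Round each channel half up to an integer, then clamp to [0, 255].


Multiply each channel by 1.5, round half up, clamp to [0, 255]
R: 31×1.5 = 46.5 → round → 47
G: 252×1.5 = 378 → clamp → 255
B: 62×1.5 = 93
= RGB(47, 255, 93)


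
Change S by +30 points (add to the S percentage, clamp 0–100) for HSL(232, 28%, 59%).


Original S = 28%
Adjustment = +30 percentage points
New S = 28 + (30) = 58
Clamp to [0, 100] → 58
= HSL(232°, 58%, 59%)


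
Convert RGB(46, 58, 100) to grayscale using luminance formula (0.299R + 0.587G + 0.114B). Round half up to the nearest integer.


Gray = 0.299×R + 0.587×G + 0.114×B
Gray = 0.299×46 + 0.587×58 + 0.114×100
Gray = 13.754 + 34.046 + 11.400
Gray = 59.200 → round half up → 59
Gray = 59


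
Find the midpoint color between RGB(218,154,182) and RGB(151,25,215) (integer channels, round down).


Midpoint: each channel = ⌊(C₁+C₂)/2⌋
R: ⌊(218+151)/2⌋ = 184
G: ⌊(154+25)/2⌋ = 89
B: ⌊(182+215)/2⌋ = 198
= RGB(184, 89, 198)


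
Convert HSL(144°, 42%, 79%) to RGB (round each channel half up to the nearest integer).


H=144°, S=0.42, L=0.79
C = (1-|2L-1|)×S = (1-|0.58|)×0.42 = 0.1764
H' = H/60 = 144/60 ≈ 2.4000; X = C×(1-|H' mod 2 - 1|) = 0.07056
m = L - C/2 = 0.79 - 0.0882 = 0.7018
Sector ⌊H'⌋ = 2 → (R',G',B') = (0.0, 0.1764, 0.07056)
RGB = ((R'+m)×255, (G'+m)×255, (B'+m)×255) = (178.959, 223.941, 196.9518)
Round half up → RGB(179, 224, 197)


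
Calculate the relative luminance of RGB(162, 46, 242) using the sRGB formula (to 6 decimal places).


Linearize each channel (sRGB transfer function): c = v/255; c_lin = c/12.92 if c ≤ 0.04045, else ((c+0.055)/1.055)^2.4
  R: 162/255 ≈ 0.635294 > 0.04045 → ((0.635294+0.055)/1.055)^2.4 ≈ 0.361307
  G: 46/255 ≈ 0.180392 > 0.04045 → ((0.180392+0.055)/1.055)^2.4 ≈ 0.027321
  B: 242/255 ≈ 0.949020 > 0.04045 → ((0.949020+0.055)/1.055)^2.4 ≈ 0.887923
R_lin = 0.361307, G_lin = 0.027321, B_lin = 0.887923
L = 0.2126×R + 0.7152×G + 0.0722×B
L = 0.2126×0.361307 + 0.7152×0.027321 + 0.0722×0.887923
L ≈ 0.160462


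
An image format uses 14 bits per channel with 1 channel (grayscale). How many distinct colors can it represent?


Total bits = 14 bits/channel × 1 channels = 14 bits
Distinct colors = 2^14
= 16,384 colors


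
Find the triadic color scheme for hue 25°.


Triadic: equally spaced at 120° intervals
H1 = 25°
H2 = (25 + 120) mod 360 = 145°
H3 = (25 + 240) mod 360 = 265°
Triadic = 25°, 145°, 265°


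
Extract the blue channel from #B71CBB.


Color: #B71CBB
R = B7 = 183
G = 1C = 28
B = BB = 187
Blue = 187


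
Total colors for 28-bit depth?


Colors = 2^bits = 2^28
= 268,435,456 colors


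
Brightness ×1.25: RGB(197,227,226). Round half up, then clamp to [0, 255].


Multiply each channel by 1.25, round half up, clamp to [0, 255]
R: 197×1.25 = 246.25 → round → 246
G: 227×1.25 = 283.75 → round → 284 → clamp → 255
B: 226×1.25 = 282.5 → round → 283 → clamp → 255
= RGB(246, 255, 255)


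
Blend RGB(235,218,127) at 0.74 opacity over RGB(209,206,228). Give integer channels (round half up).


C = α×F + (1-α)×B, with 1-α = 0.26
R: 0.74×235 + 0.26×209 = 173.90 + 54.34 = 228.24 → 228
G: 0.74×218 + 0.26×206 = 161.32 + 53.56 = 214.88 → 215
B: 0.74×127 + 0.26×228 = 93.98 + 59.28 = 153.26 → 153
= RGB(228, 215, 153)


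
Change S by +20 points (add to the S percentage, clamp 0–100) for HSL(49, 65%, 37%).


Original S = 65%
Adjustment = +20 percentage points
New S = 65 + (20) = 85
Clamp to [0, 100] → 85
= HSL(49°, 85%, 37%)


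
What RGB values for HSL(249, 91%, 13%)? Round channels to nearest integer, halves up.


H=249°, S=0.91, L=0.13
C = (1-|2L-1|)×S = (1-|-0.74|)×0.91 = 0.2366
H' = H/60 = 249/60 ≈ 4.1500; X = C×(1-|H' mod 2 - 1|) = 0.03549
m = L - C/2 = 0.13 - 0.1183 = 0.0117
Sector ⌊H'⌋ = 4 → (R',G',B') = (0.03549, 0.0, 0.2366)
RGB = ((R'+m)×255, (G'+m)×255, (B'+m)×255) = (12.03345, 2.9835, 63.3165)
Round half up → RGB(12, 3, 63)


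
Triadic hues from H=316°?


Triadic: equally spaced at 120° intervals
H1 = 316°
H2 = (316 + 120) mod 360 = 76°
H3 = (316 + 240) mod 360 = 196°
Triadic = 316°, 76°, 196°


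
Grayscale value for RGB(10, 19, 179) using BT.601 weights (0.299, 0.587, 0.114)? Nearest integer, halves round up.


Gray = 0.299×R + 0.587×G + 0.114×B
Gray = 0.299×10 + 0.587×19 + 0.114×179
Gray = 2.990 + 11.153 + 20.406
Gray = 34.549 → round half up → 35
Gray = 35


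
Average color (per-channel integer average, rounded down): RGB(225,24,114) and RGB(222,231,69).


Midpoint: each channel = ⌊(C₁+C₂)/2⌋
R: ⌊(225+222)/2⌋ = 223
G: ⌊(24+231)/2⌋ = 127
B: ⌊(114+69)/2⌋ = 91
= RGB(223, 127, 91)


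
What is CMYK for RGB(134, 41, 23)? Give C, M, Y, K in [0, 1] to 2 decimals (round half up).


R'=134/255≈0.5255, G'=41/255≈0.1608, B'=23/255≈0.0902
K = 1 - max(R',G',B') = 1 - 134/255 = 121/255 = 0.47450… → 0.47
(1-R'-K)/(1-K) simplifies to (max-R)/max with max = 134:
C = (134-134)/134 = 0/134 = 0 → 0.00
M = (134-41)/134 = 93/134 = 0.69402… → 0.69
Y = (134-23)/134 = 111/134 = 0.82835… → 0.83
= CMYK(0.00, 0.69, 0.83, 0.47)


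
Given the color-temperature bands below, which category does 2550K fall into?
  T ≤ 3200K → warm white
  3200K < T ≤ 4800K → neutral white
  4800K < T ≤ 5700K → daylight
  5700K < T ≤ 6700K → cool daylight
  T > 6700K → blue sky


Temperature: 2550K
2550K ≤ 3200K → warm white
Classification: warm white


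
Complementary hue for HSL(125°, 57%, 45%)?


Complement = opposite side of color wheel = hue + 180°
H' = (125 + 180) mod 360 = 305°
S and L unchanged.
= HSL(305°, 57%, 45%)


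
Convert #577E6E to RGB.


57 → 87 (R)
7E → 126 (G)
6E → 110 (B)
= RGB(87, 126, 110)


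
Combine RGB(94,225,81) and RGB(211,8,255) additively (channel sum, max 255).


Additive: each channel = min(255, C₁+C₂)
R: 94+211 = 305 → 255
G: 225+8 = 233 → 233
B: 81+255 = 336 → 255
= RGB(255, 233, 255)


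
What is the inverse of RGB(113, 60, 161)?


Invert: (255-R, 255-G, 255-B)
R: 255-113 = 142
G: 255-60 = 195
B: 255-161 = 94
= RGB(142, 195, 94)


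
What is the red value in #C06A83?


Color: #C06A83
R = C0 = 192
G = 6A = 106
B = 83 = 131
Red = 192


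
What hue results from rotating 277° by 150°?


New hue = (H + rotation) mod 360
New hue = (277 + 150) mod 360
= 427 mod 360
= 67°


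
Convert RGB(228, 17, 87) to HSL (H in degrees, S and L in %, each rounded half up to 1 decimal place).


Normalize: R'=228/255≈0.8941, G'=17/255≈0.0667, B'=87/255≈0.3412
Max=228/255, Min=17/255, Δ=Max-Min=211/255
L = (Max+Min)/2 = (228+17)/510 = 245/510 = 0.48039… → L = 48.0%
L ≤ 0.5 → S = Δ/(Max+Min) = 211/(228+17) = 211/245 = 0.86122… → S = 86.1%
(the 1/255 factors cancel in S and H, so raw channel differences can be used)
Max is R' → H = 60 × (((G-B)/Δ) mod 6) = 60 × (((17-87)/211) mod 6)
  (-70)/211 = -0.3317…; negative, so add 6 → 5.6682…
  H = 60 × 5.6682… = 340.094…° → H = 340.1°
= HSL(340.1°, 86.1%, 48.0%)


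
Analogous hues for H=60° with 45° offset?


Base hue: 60°
Left analog: (60 - 45) mod 360 = 15°
Right analog: (60 + 45) mod 360 = 105°
Analogous hues = 15° and 105°


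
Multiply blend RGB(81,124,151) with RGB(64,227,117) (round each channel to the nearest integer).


Multiply: C = A×B/255, rounded to nearest integer
R: 81×64/255 = 5184/255 ≈ 20.329 → 20
G: 124×227/255 = 28148/255 ≈ 110.384 → 110
B: 151×117/255 = 17667/255 ≈ 69.282 → 69
= RGB(20, 110, 69)


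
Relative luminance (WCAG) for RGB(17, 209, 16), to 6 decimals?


Linearize each channel (sRGB transfer function): c = v/255; c_lin = c/12.92 if c ≤ 0.04045, else ((c+0.055)/1.055)^2.4
  R: 17/255 ≈ 0.066667 > 0.04045 → ((0.066667+0.055)/1.055)^2.4 ≈ 0.005605
  G: 209/255 ≈ 0.819608 > 0.04045 → ((0.819608+0.055)/1.055)^2.4 ≈ 0.637597
  B: 16/255 ≈ 0.062745 > 0.04045 → ((0.062745+0.055)/1.055)^2.4 ≈ 0.005182
R_lin = 0.005605, G_lin = 0.637597, B_lin = 0.005182
L = 0.2126×R + 0.7152×G + 0.0722×B
L = 0.2126×0.005605 + 0.7152×0.637597 + 0.0722×0.005182
L ≈ 0.457575


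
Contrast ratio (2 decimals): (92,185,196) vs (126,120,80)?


Linearize each sRGB channel c=v/255: c/12.92 if c ≤ 0.04045 else ((c+0.055)/1.055)^2.4
L = 0.2126×R_lin + 0.7152×G_lin + 0.0722×B_lin
Color 1 (92,185,196):
  R=92: 92/255≈0.3608 > 0.04045 → ((0.3608+0.055)/1.055)^2.4 ≈ 0.10702
  G=185: 185/255≈0.7255 > 0.04045 → ((0.7255+0.055)/1.055)^2.4 ≈ 0.48515
  B=196: 196/255≈0.7686 > 0.04045 → ((0.7686+0.055)/1.055)^2.4 ≈ 0.55201
  L1 = 0.2126×0.10702 + 0.7152×0.48515 + 0.0722×0.55201 ≈ 0.40959
Color 2 (126,120,80):
  R=126: 126/255≈0.4941 > 0.04045 → ((0.4941+0.055)/1.055)^2.4 ≈ 0.20864
  G=120: 120/255≈0.4706 > 0.04045 → ((0.4706+0.055)/1.055)^2.4 ≈ 0.18782
  B=80: 80/255≈0.3137 > 0.04045 → ((0.3137+0.055)/1.055)^2.4 ≈ 0.08022
  L2 = 0.2126×0.20864 + 0.7152×0.18782 + 0.0722×0.08022 ≈ 0.18448
Lighter = 0.40959, Darker = 0.18448
Ratio = (L_lighter + 0.05) / (L_darker + 0.05)
Ratio = (0.40959 + 0.05) / (0.18448 + 0.05) = 0.45959 / 0.23448 ≈ 1.9600
Ratio ≈ 1.96:1


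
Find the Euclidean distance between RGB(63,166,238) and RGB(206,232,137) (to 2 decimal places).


d = √[(R₁-R₂)² + (G₁-G₂)² + (B₁-B₂)²]
d = √[(63-206)² + (166-232)² + (238-137)²]
d = √[20449 + 4356 + 10201]
d = √35006
d ≈ 187.10


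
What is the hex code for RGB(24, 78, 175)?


R = 24 → 18 (hex)
G = 78 → 4E (hex)
B = 175 → AF (hex)
Hex = #184EAF


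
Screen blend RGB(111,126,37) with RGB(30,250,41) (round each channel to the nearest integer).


Screen: C = 255 - (255-A)×(255-B)/255, rounded to nearest integer
R: 255 - (255-111)×(255-30)/255 = 255 - 32400/255 ≈ 255 - 127.059 = 127.941 → 128
G: 255 - (255-126)×(255-250)/255 = 255 - 645/255 ≈ 255 - 2.529 = 252.471 → 252
B: 255 - (255-37)×(255-41)/255 = 255 - 46652/255 ≈ 255 - 182.949 = 72.051 → 72
= RGB(128, 252, 72)


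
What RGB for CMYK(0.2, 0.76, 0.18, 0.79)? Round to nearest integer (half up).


R = 255 × (1-C) × (1-K) = 255 × 0.80 × 0.21 = 42.84 → 43
G = 255 × (1-M) × (1-K) = 255 × 0.24 × 0.21 = 12.852 → 13
B = 255 × (1-Y) × (1-K) = 255 × 0.82 × 0.21 = 43.911 → 44
= RGB(43, 13, 44)


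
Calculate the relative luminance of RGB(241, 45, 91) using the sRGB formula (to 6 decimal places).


Linearize each channel (sRGB transfer function): c = v/255; c_lin = c/12.92 if c ≤ 0.04045, else ((c+0.055)/1.055)^2.4
  R: 241/255 ≈ 0.945098 > 0.04045 → ((0.945098+0.055)/1.055)^2.4 ≈ 0.879622
  G: 45/255 ≈ 0.176471 > 0.04045 → ((0.176471+0.055)/1.055)^2.4 ≈ 0.026241
  B: 91/255 ≈ 0.356863 > 0.04045 → ((0.356863+0.055)/1.055)^2.4 ≈ 0.104616
R_lin = 0.879622, G_lin = 0.026241, B_lin = 0.104616
L = 0.2126×R + 0.7152×G + 0.0722×B
L = 0.2126×0.879622 + 0.7152×0.026241 + 0.0722×0.104616
L ≈ 0.213329


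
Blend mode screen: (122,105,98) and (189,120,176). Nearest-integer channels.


Screen: C = 255 - (255-A)×(255-B)/255, rounded to nearest integer
R: 255 - (255-122)×(255-189)/255 = 255 - 8778/255 ≈ 255 - 34.424 = 220.576 → 221
G: 255 - (255-105)×(255-120)/255 = 255 - 20250/255 ≈ 255 - 79.412 = 175.588 → 176
B: 255 - (255-98)×(255-176)/255 = 255 - 12403/255 ≈ 255 - 48.639 = 206.361 → 206
= RGB(221, 176, 206)


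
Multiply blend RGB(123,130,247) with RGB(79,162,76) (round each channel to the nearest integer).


Multiply: C = A×B/255, rounded to nearest integer
R: 123×79/255 = 9717/255 ≈ 38.106 → 38
G: 130×162/255 = 21060/255 ≈ 82.588 → 83
B: 247×76/255 = 18772/255 ≈ 73.616 → 74
= RGB(38, 83, 74)


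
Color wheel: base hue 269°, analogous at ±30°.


Base hue: 269°
Left analog: (269 - 30) mod 360 = 239°
Right analog: (269 + 30) mod 360 = 299°
Analogous hues = 239° and 299°


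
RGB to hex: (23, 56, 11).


R = 23 → 17 (hex)
G = 56 → 38 (hex)
B = 11 → 0B (hex)
Hex = #17380B


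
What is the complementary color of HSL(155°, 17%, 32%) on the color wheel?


Complement = opposite side of color wheel = hue + 180°
H' = (155 + 180) mod 360 = 335°
S and L unchanged.
= HSL(335°, 17%, 32%)


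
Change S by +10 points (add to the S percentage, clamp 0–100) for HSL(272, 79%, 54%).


Original S = 79%
Adjustment = +10 percentage points
New S = 79 + (10) = 89
Clamp to [0, 100] → 89
= HSL(272°, 89%, 54%)


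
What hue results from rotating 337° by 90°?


New hue = (H + rotation) mod 360
New hue = (337 + 90) mod 360
= 427 mod 360
= 67°


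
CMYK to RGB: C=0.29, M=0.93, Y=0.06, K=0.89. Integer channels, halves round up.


R = 255 × (1-C) × (1-K) = 255 × 0.71 × 0.11 = 19.9155 → 20
G = 255 × (1-M) × (1-K) = 255 × 0.07 × 0.11 = 1.9635 → 2
B = 255 × (1-Y) × (1-K) = 255 × 0.94 × 0.11 = 26.367 → 26
= RGB(20, 2, 26)


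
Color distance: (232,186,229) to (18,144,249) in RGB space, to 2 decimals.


d = √[(R₁-R₂)² + (G₁-G₂)² + (B₁-B₂)²]
d = √[(232-18)² + (186-144)² + (229-249)²]
d = √[45796 + 1764 + 400]
d = √47960
d ≈ 219.00


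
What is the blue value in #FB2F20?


Color: #FB2F20
R = FB = 251
G = 2F = 47
B = 20 = 32
Blue = 32


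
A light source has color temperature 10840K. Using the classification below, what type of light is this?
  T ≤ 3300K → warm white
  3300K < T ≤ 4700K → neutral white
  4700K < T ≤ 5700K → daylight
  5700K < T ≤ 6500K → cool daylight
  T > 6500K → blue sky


Temperature: 10840K
10840K > 6500K → blue sky
Classification: blue sky


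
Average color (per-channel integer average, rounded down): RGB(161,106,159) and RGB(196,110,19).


Midpoint: each channel = ⌊(C₁+C₂)/2⌋
R: ⌊(161+196)/2⌋ = 178
G: ⌊(106+110)/2⌋ = 108
B: ⌊(159+19)/2⌋ = 89
= RGB(178, 108, 89)


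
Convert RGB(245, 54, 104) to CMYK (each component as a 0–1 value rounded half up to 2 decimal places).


R'=245/255≈0.9608, G'=54/255≈0.2118, B'=104/255≈0.4078
K = 1 - max(R',G',B') = 1 - 245/255 = 10/255 = 0.03921… → 0.04
(1-R'-K)/(1-K) simplifies to (max-R)/max with max = 245:
C = (245-245)/245 = 0/245 = 0 → 0.00
M = (245-54)/245 = 191/245 = 0.77959… → 0.78
Y = (245-104)/245 = 141/245 = 0.57551… → 0.58
= CMYK(0.00, 0.78, 0.58, 0.04)


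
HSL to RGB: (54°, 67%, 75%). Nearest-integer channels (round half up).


H=54°, S=0.67, L=0.75
C = (1-|2L-1|)×S = (1-|0.50|)×0.67 = 0.335
H' = H/60 = 54/60 ≈ 0.9000; X = C×(1-|H' mod 2 - 1|) = 0.3015
m = L - C/2 = 0.75 - 0.1675 = 0.5825
Sector ⌊H'⌋ = 0 → (R',G',B') = (0.335, 0.3015, 0.0)
RGB = ((R'+m)×255, (G'+m)×255, (B'+m)×255) = (233.9625, 225.42, 148.5375)
Round half up → RGB(234, 225, 149)


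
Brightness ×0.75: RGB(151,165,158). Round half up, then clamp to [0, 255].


Multiply each channel by 0.75, round half up, clamp to [0, 255]
R: 151×0.75 = 113.25 → round → 113
G: 165×0.75 = 123.75 → round → 124
B: 158×0.75 = 118.5 → round → 119
= RGB(113, 124, 119)


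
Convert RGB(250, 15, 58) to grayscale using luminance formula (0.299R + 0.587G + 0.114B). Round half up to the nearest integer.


Gray = 0.299×R + 0.587×G + 0.114×B
Gray = 0.299×250 + 0.587×15 + 0.114×58
Gray = 74.750 + 8.805 + 6.612
Gray = 90.167 → round half up → 90
Gray = 90


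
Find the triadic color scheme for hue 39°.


Triadic: equally spaced at 120° intervals
H1 = 39°
H2 = (39 + 120) mod 360 = 159°
H3 = (39 + 240) mod 360 = 279°
Triadic = 39°, 159°, 279°


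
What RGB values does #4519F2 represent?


45 → 69 (R)
19 → 25 (G)
F2 → 242 (B)
= RGB(69, 25, 242)


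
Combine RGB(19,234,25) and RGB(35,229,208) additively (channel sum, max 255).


Additive: each channel = min(255, C₁+C₂)
R: 19+35 = 54 → 54
G: 234+229 = 463 → 255
B: 25+208 = 233 → 233
= RGB(54, 255, 233)


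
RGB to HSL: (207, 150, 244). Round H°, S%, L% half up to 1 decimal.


Normalize: R'=207/255≈0.8118, G'=150/255≈0.5882, B'=244/255≈0.9569
Max=244/255, Min=150/255, Δ=Max-Min=94/255
L = (Max+Min)/2 = (244+150)/510 = 394/510 = 0.77254… → L = 77.3%
L > 0.5 → S = Δ/(2-Max-Min) = 94/(510-244-150) = 94/116 = 0.81034… → S = 81.0%
(the 1/255 factors cancel in S and H, so raw channel differences can be used)
Max is B' → H = 60 × ((R-G)/Δ + 4) = 60 × ((207-150)/94 + 4)
  57/94 + 4 = 0.6063… + 4 = 4.6063…
  H = 60 × 4.6063… = 276.382…° → H = 276.4°
= HSL(276.4°, 81.0%, 77.3%)


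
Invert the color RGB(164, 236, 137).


Invert: (255-R, 255-G, 255-B)
R: 255-164 = 91
G: 255-236 = 19
B: 255-137 = 118
= RGB(91, 19, 118)


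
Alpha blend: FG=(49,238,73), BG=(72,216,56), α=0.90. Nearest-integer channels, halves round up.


C = α×F + (1-α)×B, with 1-α = 0.10
R: 0.90×49 + 0.10×72 = 44.10 + 7.20 = 51.30 → 51
G: 0.90×238 + 0.10×216 = 214.20 + 21.60 = 235.80 → 236
B: 0.90×73 + 0.10×56 = 65.70 + 5.60 = 71.30 → 71
= RGB(51, 236, 71)


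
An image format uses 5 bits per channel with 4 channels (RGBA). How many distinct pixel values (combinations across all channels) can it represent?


Total bits = 5 bits/channel × 4 channels = 20 bits
Distinct pixel values = 2^20
= 1,048,576 pixel values


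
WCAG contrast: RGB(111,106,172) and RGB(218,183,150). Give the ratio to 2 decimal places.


Linearize each sRGB channel c=v/255: c/12.92 if c ≤ 0.04045 else ((c+0.055)/1.055)^2.4
L = 0.2126×R_lin + 0.7152×G_lin + 0.0722×B_lin
Color 1 (111,106,172):
  R=111: 111/255≈0.4353 > 0.04045 → ((0.4353+0.055)/1.055)^2.4 ≈ 0.15896
  G=106: 106/255≈0.4157 > 0.04045 → ((0.4157+0.055)/1.055)^2.4 ≈ 0.14413
  B=172: 172/255≈0.6745 > 0.04045 → ((0.6745+0.055)/1.055)^2.4 ≈ 0.41254
  L1 = 0.2126×0.15896 + 0.7152×0.14413 + 0.0722×0.41254 ≈ 0.16666
Color 2 (218,183,150):
  R=218: 218/255≈0.8549 > 0.04045 → ((0.8549+0.055)/1.055)^2.4 ≈ 0.70110
  G=183: 183/255≈0.7176 > 0.04045 → ((0.7176+0.055)/1.055)^2.4 ≈ 0.47353
  B=150: 150/255≈0.5882 > 0.04045 → ((0.5882+0.055)/1.055)^2.4 ≈ 0.30499
  L2 = 0.2126×0.70110 + 0.7152×0.47353 + 0.0722×0.30499 ≈ 0.50974
Lighter = 0.50974, Darker = 0.16666
Ratio = (L_lighter + 0.05) / (L_darker + 0.05)
Ratio = (0.50974 + 0.05) / (0.16666 + 0.05) = 0.55974 / 0.21666 ≈ 2.5835
Ratio ≈ 2.58:1


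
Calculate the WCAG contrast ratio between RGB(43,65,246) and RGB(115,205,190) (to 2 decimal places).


Linearize each sRGB channel c=v/255: c/12.92 if c ≤ 0.04045 else ((c+0.055)/1.055)^2.4
L = 0.2126×R_lin + 0.7152×G_lin + 0.0722×B_lin
Color 1 (43,65,246):
  R=43: 43/255≈0.1686 > 0.04045 → ((0.1686+0.055)/1.055)^2.4 ≈ 0.02416
  G=65: 65/255≈0.2549 > 0.04045 → ((0.2549+0.055)/1.055)^2.4 ≈ 0.05286
  B=246: 246/255≈0.9647 > 0.04045 → ((0.9647+0.055)/1.055)^2.4 ≈ 0.92158
  L1 = 0.2126×0.02416 + 0.7152×0.05286 + 0.0722×0.92158 ≈ 0.10948
Color 2 (115,205,190):
  R=115: 115/255≈0.4510 > 0.04045 → ((0.4510+0.055)/1.055)^2.4 ≈ 0.17144
  G=205: 205/255≈0.8039 > 0.04045 → ((0.8039+0.055)/1.055)^2.4 ≈ 0.61050
  B=190: 190/255≈0.7451 > 0.04045 → ((0.7451+0.055)/1.055)^2.4 ≈ 0.51492
  L2 = 0.2126×0.17144 + 0.7152×0.61050 + 0.0722×0.51492 ≈ 0.51025
Lighter = 0.51025, Darker = 0.10948
Ratio = (L_lighter + 0.05) / (L_darker + 0.05)
Ratio = (0.51025 + 0.05) / (0.10948 + 0.05) = 0.56025 / 0.15948 ≈ 3.5130
Ratio ≈ 3.51:1


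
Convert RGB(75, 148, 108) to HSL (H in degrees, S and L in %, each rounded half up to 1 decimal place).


Normalize: R'=75/255≈0.2941, G'=148/255≈0.5804, B'=108/255≈0.4235
Max=148/255, Min=75/255, Δ=Max-Min=73/255
L = (Max+Min)/2 = (148+75)/510 = 223/510 = 0.43725… → L = 43.7%
L ≤ 0.5 → S = Δ/(Max+Min) = 73/(148+75) = 73/223 = 0.32735… → S = 32.7%
(the 1/255 factors cancel in S and H, so raw channel differences can be used)
Max is G' → H = 60 × ((B-R)/Δ + 2) = 60 × ((108-75)/73 + 2)
  33/73 + 2 = 0.4520… + 2 = 2.4520…
  H = 60 × 2.4520… = 147.123…° → H = 147.1°
= HSL(147.1°, 32.7%, 43.7%)


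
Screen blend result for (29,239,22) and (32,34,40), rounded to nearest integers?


Screen: C = 255 - (255-A)×(255-B)/255, rounded to nearest integer
R: 255 - (255-29)×(255-32)/255 = 255 - 50398/255 ≈ 255 - 197.639 = 57.361 → 57
G: 255 - (255-239)×(255-34)/255 = 255 - 3536/255 ≈ 255 - 13.867 = 241.133 → 241
B: 255 - (255-22)×(255-40)/255 = 255 - 50095/255 ≈ 255 - 196.451 = 58.549 → 59
= RGB(57, 241, 59)


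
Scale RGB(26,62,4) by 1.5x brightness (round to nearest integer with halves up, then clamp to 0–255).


Multiply each channel by 1.5, round half up, clamp to [0, 255]
R: 26×1.5 = 39
G: 62×1.5 = 93
B: 4×1.5 = 6
= RGB(39, 93, 6)


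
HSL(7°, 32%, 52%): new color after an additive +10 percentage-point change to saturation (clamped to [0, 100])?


Original S = 32%
Adjustment = +10 percentage points
New S = 32 + (10) = 42
Clamp to [0, 100] → 42
= HSL(7°, 42%, 52%)


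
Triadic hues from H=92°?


Triadic: equally spaced at 120° intervals
H1 = 92°
H2 = (92 + 120) mod 360 = 212°
H3 = (92 + 240) mod 360 = 332°
Triadic = 92°, 212°, 332°


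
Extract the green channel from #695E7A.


Color: #695E7A
R = 69 = 105
G = 5E = 94
B = 7A = 122
Green = 94


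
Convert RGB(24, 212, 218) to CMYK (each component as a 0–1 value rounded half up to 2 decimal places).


R'=24/255≈0.0941, G'=212/255≈0.8314, B'=218/255≈0.8549
K = 1 - max(R',G',B') = 1 - 218/255 = 37/255 = 0.14509… → 0.15
(1-R'-K)/(1-K) simplifies to (max-R)/max with max = 218:
C = (218-24)/218 = 194/218 = 0.88990… → 0.89
M = (218-212)/218 = 6/218 = 0.02752… → 0.03
Y = (218-218)/218 = 0/218 = 0 → 0.00
= CMYK(0.89, 0.03, 0.00, 0.15)


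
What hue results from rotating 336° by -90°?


New hue = (H + rotation) mod 360
New hue = (336 -90) mod 360
= 246 mod 360
= 246°


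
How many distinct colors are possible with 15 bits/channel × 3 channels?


Total bits = 15 bits/channel × 3 channels = 45 bits
Distinct colors = 2^45
= 35,184,372,088,832 colors


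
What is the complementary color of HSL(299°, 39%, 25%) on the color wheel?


Complement = opposite side of color wheel = hue + 180°
H' = (299 + 180) mod 360 = 119°
S and L unchanged.
= HSL(119°, 39%, 25%)


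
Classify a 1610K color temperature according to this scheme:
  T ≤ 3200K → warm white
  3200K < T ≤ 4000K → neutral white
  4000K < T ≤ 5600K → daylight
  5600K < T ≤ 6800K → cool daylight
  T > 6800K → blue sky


Temperature: 1610K
1610K ≤ 3200K → warm white
Classification: warm white


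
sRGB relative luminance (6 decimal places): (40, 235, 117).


Linearize each channel (sRGB transfer function): c = v/255; c_lin = c/12.92 if c ≤ 0.04045, else ((c+0.055)/1.055)^2.4
  R: 40/255 ≈ 0.156863 > 0.04045 → ((0.156863+0.055)/1.055)^2.4 ≈ 0.021219
  G: 235/255 ≈ 0.921569 > 0.04045 → ((0.921569+0.055)/1.055)^2.4 ≈ 0.830770
  B: 117/255 ≈ 0.458824 > 0.04045 → ((0.458824+0.055)/1.055)^2.4 ≈ 0.177888
R_lin = 0.021219, G_lin = 0.830770, B_lin = 0.177888
L = 0.2126×R + 0.7152×G + 0.0722×B
L = 0.2126×0.021219 + 0.7152×0.830770 + 0.0722×0.177888
L ≈ 0.611521


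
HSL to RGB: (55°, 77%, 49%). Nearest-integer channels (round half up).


H=55°, S=0.77, L=0.49
C = (1-|2L-1|)×S = (1-|-0.02|)×0.77 = 0.7546
H' = H/60 = 55/60 ≈ 0.9167; X = C×(1-|H' mod 2 - 1|) ≈ 0.6917
m = L - C/2 = 0.49 - 0.3773 = 0.1127
Sector ⌊H'⌋ = 0 → (R',G',B') = (0.7546, ≈0.6917, 0.0)
RGB = ((R'+m)×255, (G'+m)×255, (B'+m)×255) = (221.1615, 205.12625, 28.7385)
Round half up → RGB(221, 205, 29)


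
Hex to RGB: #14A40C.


14 → 20 (R)
A4 → 164 (G)
0C → 12 (B)
= RGB(20, 164, 12)


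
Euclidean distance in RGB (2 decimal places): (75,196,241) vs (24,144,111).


d = √[(R₁-R₂)² + (G₁-G₂)² + (B₁-B₂)²]
d = √[(75-24)² + (196-144)² + (241-111)²]
d = √[2601 + 2704 + 16900]
d = √22205
d ≈ 149.01


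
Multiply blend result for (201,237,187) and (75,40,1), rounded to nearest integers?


Multiply: C = A×B/255, rounded to nearest integer
R: 201×75/255 = 15075/255 ≈ 59.118 → 59
G: 237×40/255 = 9480/255 ≈ 37.176 → 37
B: 187×1/255 = 187/255 ≈ 0.733 → 1
= RGB(59, 37, 1)


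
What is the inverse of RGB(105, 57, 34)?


Invert: (255-R, 255-G, 255-B)
R: 255-105 = 150
G: 255-57 = 198
B: 255-34 = 221
= RGB(150, 198, 221)


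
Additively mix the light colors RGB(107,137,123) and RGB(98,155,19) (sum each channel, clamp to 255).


Additive: each channel = min(255, C₁+C₂)
R: 107+98 = 205 → 205
G: 137+155 = 292 → 255
B: 123+19 = 142 → 142
= RGB(205, 255, 142)


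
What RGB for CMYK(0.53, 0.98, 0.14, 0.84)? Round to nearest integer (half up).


R = 255 × (1-C) × (1-K) = 255 × 0.47 × 0.16 = 19.176 → 19
G = 255 × (1-M) × (1-K) = 255 × 0.02 × 0.16 = 0.816 → 1
B = 255 × (1-Y) × (1-K) = 255 × 0.86 × 0.16 = 35.088 → 35
= RGB(19, 1, 35)


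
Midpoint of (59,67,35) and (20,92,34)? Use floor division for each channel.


Midpoint: each channel = ⌊(C₁+C₂)/2⌋
R: ⌊(59+20)/2⌋ = 39
G: ⌊(67+92)/2⌋ = 79
B: ⌊(35+34)/2⌋ = 34
= RGB(39, 79, 34)


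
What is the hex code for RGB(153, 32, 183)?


R = 153 → 99 (hex)
G = 32 → 20 (hex)
B = 183 → B7 (hex)
Hex = #9920B7


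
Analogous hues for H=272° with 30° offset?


Base hue: 272°
Left analog: (272 - 30) mod 360 = 242°
Right analog: (272 + 30) mod 360 = 302°
Analogous hues = 242° and 302°


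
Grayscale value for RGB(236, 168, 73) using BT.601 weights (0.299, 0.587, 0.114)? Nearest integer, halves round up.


Gray = 0.299×R + 0.587×G + 0.114×B
Gray = 0.299×236 + 0.587×168 + 0.114×73
Gray = 70.564 + 98.616 + 8.322
Gray = 177.502 → round half up → 178
Gray = 178


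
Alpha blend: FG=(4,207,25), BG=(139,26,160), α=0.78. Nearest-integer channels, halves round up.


C = α×F + (1-α)×B, with 1-α = 0.22
R: 0.78×4 + 0.22×139 = 3.12 + 30.58 = 33.70 → 34
G: 0.78×207 + 0.22×26 = 161.46 + 5.72 = 167.18 → 167
B: 0.78×25 + 0.22×160 = 19.50 + 35.20 = 54.70 → 55
= RGB(34, 167, 55)


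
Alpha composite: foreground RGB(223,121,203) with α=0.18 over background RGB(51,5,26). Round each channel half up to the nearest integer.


C = α×F + (1-α)×B, with 1-α = 0.82
R: 0.18×223 + 0.82×51 = 40.14 + 41.82 = 81.96 → 82
G: 0.18×121 + 0.82×5 = 21.78 + 4.10 = 25.88 → 26
B: 0.18×203 + 0.82×26 = 36.54 + 21.32 = 57.86 → 58
= RGB(82, 26, 58)


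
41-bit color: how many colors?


Colors = 2^bits = 2^41
= 2,199,023,255,552 colors


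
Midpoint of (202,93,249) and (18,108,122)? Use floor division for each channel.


Midpoint: each channel = ⌊(C₁+C₂)/2⌋
R: ⌊(202+18)/2⌋ = 110
G: ⌊(93+108)/2⌋ = 100
B: ⌊(249+122)/2⌋ = 185
= RGB(110, 100, 185)


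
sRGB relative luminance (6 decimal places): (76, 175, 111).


Linearize each channel (sRGB transfer function): c = v/255; c_lin = c/12.92 if c ≤ 0.04045, else ((c+0.055)/1.055)^2.4
  R: 76/255 ≈ 0.298039 > 0.04045 → ((0.298039+0.055)/1.055)^2.4 ≈ 0.072272
  G: 175/255 ≈ 0.686275 > 0.04045 → ((0.686275+0.055)/1.055)^2.4 ≈ 0.428690
  B: 111/255 ≈ 0.435294 > 0.04045 → ((0.435294+0.055)/1.055)^2.4 ≈ 0.158961
R_lin = 0.072272, G_lin = 0.428690, B_lin = 0.158961
L = 0.2126×R + 0.7152×G + 0.0722×B
L = 0.2126×0.072272 + 0.7152×0.428690 + 0.0722×0.158961
L ≈ 0.333441


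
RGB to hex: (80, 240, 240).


R = 80 → 50 (hex)
G = 240 → F0 (hex)
B = 240 → F0 (hex)
Hex = #50F0F0


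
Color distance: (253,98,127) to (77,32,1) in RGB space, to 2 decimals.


d = √[(R₁-R₂)² + (G₁-G₂)² + (B₁-B₂)²]
d = √[(253-77)² + (98-32)² + (127-1)²]
d = √[30976 + 4356 + 15876]
d = √51208
d ≈ 226.29


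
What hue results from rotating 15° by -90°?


New hue = (H + rotation) mod 360
New hue = (15 -90) mod 360
= -75 mod 360
= 285°


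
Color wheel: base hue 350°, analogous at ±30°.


Base hue: 350°
Left analog: (350 - 30) mod 360 = 320°
Right analog: (350 + 30) mod 360 = 20°
Analogous hues = 320° and 20°


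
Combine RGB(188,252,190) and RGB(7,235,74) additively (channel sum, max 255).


Additive: each channel = min(255, C₁+C₂)
R: 188+7 = 195 → 195
G: 252+235 = 487 → 255
B: 190+74 = 264 → 255
= RGB(195, 255, 255)


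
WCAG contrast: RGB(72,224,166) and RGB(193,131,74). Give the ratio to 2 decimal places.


Linearize each sRGB channel c=v/255: c/12.92 if c ≤ 0.04045 else ((c+0.055)/1.055)^2.4
L = 0.2126×R_lin + 0.7152×G_lin + 0.0722×B_lin
Color 1 (72,224,166):
  R=72: 72/255≈0.2824 > 0.04045 → ((0.2824+0.055)/1.055)^2.4 ≈ 0.06480
  G=224: 224/255≈0.8784 > 0.04045 → ((0.8784+0.055)/1.055)^2.4 ≈ 0.74540
  B=166: 166/255≈0.6510 > 0.04045 → ((0.6510+0.055)/1.055)^2.4 ≈ 0.38133
  L1 = 0.2126×0.06480 + 0.7152×0.74540 + 0.0722×0.38133 ≈ 0.57442
Color 2 (193,131,74):
  R=193: 193/255≈0.7569 > 0.04045 → ((0.7569+0.055)/1.055)^2.4 ≈ 0.53328
  G=131: 131/255≈0.5137 > 0.04045 → ((0.5137+0.055)/1.055)^2.4 ≈ 0.22697
  B=74: 74/255≈0.2902 > 0.04045 → ((0.2902+0.055)/1.055)^2.4 ≈ 0.06848
  L2 = 0.2126×0.53328 + 0.7152×0.22697 + 0.0722×0.06848 ≈ 0.28064
Lighter = 0.57442, Darker = 0.28064
Ratio = (L_lighter + 0.05) / (L_darker + 0.05)
Ratio = (0.57442 + 0.05) / (0.28064 + 0.05) = 0.62442 / 0.33064 ≈ 1.8885
Ratio ≈ 1.89:1


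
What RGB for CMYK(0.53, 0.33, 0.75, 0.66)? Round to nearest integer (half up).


R = 255 × (1-C) × (1-K) = 255 × 0.47 × 0.34 = 40.749 → 41
G = 255 × (1-M) × (1-K) = 255 × 0.67 × 0.34 = 58.089 → 58
B = 255 × (1-Y) × (1-K) = 255 × 0.25 × 0.34 = 21.675 → 22
= RGB(41, 58, 22)


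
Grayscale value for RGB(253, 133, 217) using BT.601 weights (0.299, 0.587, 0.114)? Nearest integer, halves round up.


Gray = 0.299×R + 0.587×G + 0.114×B
Gray = 0.299×253 + 0.587×133 + 0.114×217
Gray = 75.647 + 78.071 + 24.738
Gray = 178.456 → round half up → 178
Gray = 178


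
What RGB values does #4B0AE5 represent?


4B → 75 (R)
0A → 10 (G)
E5 → 229 (B)
= RGB(75, 10, 229)


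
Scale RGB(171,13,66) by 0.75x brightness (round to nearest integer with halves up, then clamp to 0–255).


Multiply each channel by 0.75, round half up, clamp to [0, 255]
R: 171×0.75 = 128.25 → round → 128
G: 13×0.75 = 9.75 → round → 10
B: 66×0.75 = 49.5 → round → 50
= RGB(128, 10, 50)


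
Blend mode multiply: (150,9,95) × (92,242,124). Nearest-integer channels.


Multiply: C = A×B/255, rounded to nearest integer
R: 150×92/255 = 13800/255 ≈ 54.118 → 54
G: 9×242/255 = 2178/255 ≈ 8.541 → 9
B: 95×124/255 = 11780/255 ≈ 46.196 → 46
= RGB(54, 9, 46)


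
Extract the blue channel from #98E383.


Color: #98E383
R = 98 = 152
G = E3 = 227
B = 83 = 131
Blue = 131


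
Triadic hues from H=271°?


Triadic: equally spaced at 120° intervals
H1 = 271°
H2 = (271 + 120) mod 360 = 31°
H3 = (271 + 240) mod 360 = 151°
Triadic = 271°, 31°, 151°


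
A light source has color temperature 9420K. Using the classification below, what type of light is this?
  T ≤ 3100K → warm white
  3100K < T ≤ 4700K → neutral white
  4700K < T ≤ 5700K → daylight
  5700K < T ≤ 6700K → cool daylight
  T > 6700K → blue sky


Temperature: 9420K
9420K > 6700K → blue sky
Classification: blue sky


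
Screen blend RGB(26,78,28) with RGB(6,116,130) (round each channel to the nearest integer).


Screen: C = 255 - (255-A)×(255-B)/255, rounded to nearest integer
R: 255 - (255-26)×(255-6)/255 = 255 - 57021/255 ≈ 255 - 223.612 = 31.388 → 31
G: 255 - (255-78)×(255-116)/255 = 255 - 24603/255 ≈ 255 - 96.482 = 158.518 → 159
B: 255 - (255-28)×(255-130)/255 = 255 - 28375/255 ≈ 255 - 111.275 = 143.725 → 144
= RGB(31, 159, 144)


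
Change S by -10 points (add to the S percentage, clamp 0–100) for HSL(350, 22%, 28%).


Original S = 22%
Adjustment = -10 percentage points
New S = 22 + (-10) = 12
Clamp to [0, 100] → 12
= HSL(350°, 12%, 28%)


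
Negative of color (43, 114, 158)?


Invert: (255-R, 255-G, 255-B)
R: 255-43 = 212
G: 255-114 = 141
B: 255-158 = 97
= RGB(212, 141, 97)


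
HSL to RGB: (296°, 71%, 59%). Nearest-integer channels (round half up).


H=296°, S=0.71, L=0.59
C = (1-|2L-1|)×S = (1-|0.18|)×0.71 = 0.5822
H' = H/60 = 296/60 ≈ 4.9333; X = C×(1-|H' mod 2 - 1|) ≈ 0.5434
m = L - C/2 = 0.59 - 0.2911 = 0.2989
Sector ⌊H'⌋ = 4 → (R',G',B') = (≈0.5434, 0.0, 0.5822)
RGB = ((R'+m)×255, (G'+m)×255, (B'+m)×255) = (214.7831, 76.2195, 224.6805)
Round half up → RGB(215, 76, 225)


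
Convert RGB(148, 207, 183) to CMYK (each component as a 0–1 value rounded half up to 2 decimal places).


R'=148/255≈0.5804, G'=207/255≈0.8118, B'=183/255≈0.7176
K = 1 - max(R',G',B') = 1 - 207/255 = 48/255 = 0.18823… → 0.19
(1-R'-K)/(1-K) simplifies to (max-R)/max with max = 207:
C = (207-148)/207 = 59/207 = 0.28502… → 0.29
M = (207-207)/207 = 0/207 = 0 → 0.00
Y = (207-183)/207 = 24/207 = 0.11594… → 0.12
= CMYK(0.29, 0.00, 0.12, 0.19)


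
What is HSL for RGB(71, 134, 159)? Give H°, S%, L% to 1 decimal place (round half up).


Normalize: R'=71/255≈0.2784, G'=134/255≈0.5255, B'=159/255≈0.6235
Max=159/255, Min=71/255, Δ=Max-Min=88/255
L = (Max+Min)/2 = (159+71)/510 = 230/510 = 0.45098… → L = 45.1%
L ≤ 0.5 → S = Δ/(Max+Min) = 88/(159+71) = 88/230 = 0.38260… → S = 38.3%
(the 1/255 factors cancel in S and H, so raw channel differences can be used)
Max is B' → H = 60 × ((R-G)/Δ + 4) = 60 × ((71-134)/88 + 4)
  -63/88 + 4 = -0.7159… + 4 = 3.2840…
  H = 60 × 3.2840… = 197.045…° → H = 197.0°
= HSL(197.0°, 38.3%, 45.1%)


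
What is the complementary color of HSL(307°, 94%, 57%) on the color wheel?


Complement = opposite side of color wheel = hue + 180°
H' = (307 + 180) mod 360 = 127°
S and L unchanged.
= HSL(127°, 94%, 57%)


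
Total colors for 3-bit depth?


Colors = 2^bits = 2^3
= 8 colors


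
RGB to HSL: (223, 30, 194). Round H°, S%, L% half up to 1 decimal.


Normalize: R'=223/255≈0.8745, G'=30/255≈0.1176, B'=194/255≈0.7608
Max=223/255, Min=30/255, Δ=Max-Min=193/255
L = (Max+Min)/2 = (223+30)/510 = 253/510 = 0.49607… → L = 49.6%
L ≤ 0.5 → S = Δ/(Max+Min) = 193/(223+30) = 193/253 = 0.76284… → S = 76.3%
(the 1/255 factors cancel in S and H, so raw channel differences can be used)
Max is R' → H = 60 × (((G-B)/Δ) mod 6) = 60 × (((30-194)/193) mod 6)
  (-164)/193 = -0.8497…; negative, so add 6 → 5.1502…
  H = 60 × 5.1502… = 309.015…° → H = 309.0°
= HSL(309.0°, 76.3%, 49.6%)


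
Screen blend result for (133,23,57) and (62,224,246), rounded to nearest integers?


Screen: C = 255 - (255-A)×(255-B)/255, rounded to nearest integer
R: 255 - (255-133)×(255-62)/255 = 255 - 23546/255 ≈ 255 - 92.337 = 162.663 → 163
G: 255 - (255-23)×(255-224)/255 = 255 - 7192/255 ≈ 255 - 28.204 = 226.796 → 227
B: 255 - (255-57)×(255-246)/255 = 255 - 1782/255 ≈ 255 - 6.988 = 248.012 → 248
= RGB(163, 227, 248)
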